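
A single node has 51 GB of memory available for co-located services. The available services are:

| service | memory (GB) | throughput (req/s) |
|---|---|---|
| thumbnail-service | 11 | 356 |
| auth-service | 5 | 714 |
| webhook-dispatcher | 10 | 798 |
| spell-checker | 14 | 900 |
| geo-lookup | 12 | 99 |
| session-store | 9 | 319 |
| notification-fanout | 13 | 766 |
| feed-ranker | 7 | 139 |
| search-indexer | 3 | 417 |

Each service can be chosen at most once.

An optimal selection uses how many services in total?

5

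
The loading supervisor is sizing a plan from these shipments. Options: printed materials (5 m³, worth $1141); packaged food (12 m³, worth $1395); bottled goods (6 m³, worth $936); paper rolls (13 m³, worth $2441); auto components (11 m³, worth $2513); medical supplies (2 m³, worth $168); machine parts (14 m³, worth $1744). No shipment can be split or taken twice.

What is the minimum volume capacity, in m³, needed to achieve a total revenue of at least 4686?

24

Look for the lowest-volume combination reaching 4686.
paper rolls + auto components reaches 4954 using 24 m³.
Below 24 m³ the best achievable stays under 4686.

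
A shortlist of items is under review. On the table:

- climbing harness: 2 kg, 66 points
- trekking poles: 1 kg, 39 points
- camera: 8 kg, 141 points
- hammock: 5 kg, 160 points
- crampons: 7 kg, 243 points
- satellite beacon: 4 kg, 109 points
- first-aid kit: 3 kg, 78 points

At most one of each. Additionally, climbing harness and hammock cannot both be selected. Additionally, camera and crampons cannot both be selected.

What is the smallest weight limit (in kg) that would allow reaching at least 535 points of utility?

17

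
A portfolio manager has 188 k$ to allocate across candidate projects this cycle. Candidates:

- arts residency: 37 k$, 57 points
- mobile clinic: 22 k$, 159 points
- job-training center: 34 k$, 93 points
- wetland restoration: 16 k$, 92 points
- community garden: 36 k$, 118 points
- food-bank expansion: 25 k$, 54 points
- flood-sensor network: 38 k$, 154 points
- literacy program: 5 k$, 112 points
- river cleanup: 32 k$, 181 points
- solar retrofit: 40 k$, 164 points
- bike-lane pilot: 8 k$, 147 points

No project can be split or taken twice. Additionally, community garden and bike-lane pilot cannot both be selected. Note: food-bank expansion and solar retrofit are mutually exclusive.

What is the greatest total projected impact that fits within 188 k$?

1010

Taking mobile clinic + job-training center + flood-sensor network + literacy program + river cleanup + solar retrofit + bike-lane pilot: 179 k$ used, 1010 in projected impact.
Next best is mobile clinic + wetland restoration + flood-sensor network + literacy program + river cleanup + solar retrofit + bike-lane pilot at 1009 (161 k$) — short by 1.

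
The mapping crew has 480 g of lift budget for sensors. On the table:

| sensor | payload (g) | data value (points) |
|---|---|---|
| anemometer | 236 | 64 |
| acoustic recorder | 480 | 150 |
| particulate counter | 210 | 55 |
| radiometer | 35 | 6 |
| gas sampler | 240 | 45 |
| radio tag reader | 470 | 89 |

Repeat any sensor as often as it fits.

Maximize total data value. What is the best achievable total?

150

The ratio ordering already packs tightly: acoustic recorder, 480 g, 150.
No other feasible combination exceeds 150.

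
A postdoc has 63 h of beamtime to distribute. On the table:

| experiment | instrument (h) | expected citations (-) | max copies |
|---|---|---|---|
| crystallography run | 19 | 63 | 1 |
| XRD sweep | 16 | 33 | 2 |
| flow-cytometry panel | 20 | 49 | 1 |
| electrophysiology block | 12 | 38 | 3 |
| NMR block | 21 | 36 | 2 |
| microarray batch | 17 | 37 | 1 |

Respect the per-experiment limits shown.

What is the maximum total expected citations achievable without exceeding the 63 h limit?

The ratio heuristic lands on crystallography run + 3×electrophysiology block (177) but leaves 8 h idle.
The 12 h tied up in electrophysiology block is better spent on flow-cytometry panel — total rises to 188 (63 h).
Nothing else within 63 h beats 188.

188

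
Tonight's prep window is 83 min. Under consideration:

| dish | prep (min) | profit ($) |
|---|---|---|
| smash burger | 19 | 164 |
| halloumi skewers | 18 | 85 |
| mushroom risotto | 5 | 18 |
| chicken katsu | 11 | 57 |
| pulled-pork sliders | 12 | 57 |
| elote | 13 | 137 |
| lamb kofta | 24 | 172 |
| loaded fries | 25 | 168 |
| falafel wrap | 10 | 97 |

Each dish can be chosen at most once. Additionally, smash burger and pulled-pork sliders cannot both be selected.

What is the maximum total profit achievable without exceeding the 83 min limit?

Density check — elote 10.54, falafel wrap 9.70, smash burger 8.63 are the best per min.
Best packing: smash burger + mushroom risotto + chicken katsu + elote + lamb kofta + falafel wrap — 82 min, 645 total.
That's the maximum — no feasible swap from here does better than 645.

645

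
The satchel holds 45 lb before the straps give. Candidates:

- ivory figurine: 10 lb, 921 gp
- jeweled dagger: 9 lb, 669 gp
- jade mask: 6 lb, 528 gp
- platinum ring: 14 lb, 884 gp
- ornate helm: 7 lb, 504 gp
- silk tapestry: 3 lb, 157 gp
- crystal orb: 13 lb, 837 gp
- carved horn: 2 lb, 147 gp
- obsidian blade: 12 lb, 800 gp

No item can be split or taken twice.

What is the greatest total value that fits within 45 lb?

3459

Filling by ratio: ivory figurine + jeweled dagger + jade mask + ornate helm + silk tapestry + carved horn for 2926, with 8 lb left unused.
Dropping silk tapestry and carved horn frees 5 lb; slotting in crystal orb (13 lb) lifts the total to 3459 at 45 lb.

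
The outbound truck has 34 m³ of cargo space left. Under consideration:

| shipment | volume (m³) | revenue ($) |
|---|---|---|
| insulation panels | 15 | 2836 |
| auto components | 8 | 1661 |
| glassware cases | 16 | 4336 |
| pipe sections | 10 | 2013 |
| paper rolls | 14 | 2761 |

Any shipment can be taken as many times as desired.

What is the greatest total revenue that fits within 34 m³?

8672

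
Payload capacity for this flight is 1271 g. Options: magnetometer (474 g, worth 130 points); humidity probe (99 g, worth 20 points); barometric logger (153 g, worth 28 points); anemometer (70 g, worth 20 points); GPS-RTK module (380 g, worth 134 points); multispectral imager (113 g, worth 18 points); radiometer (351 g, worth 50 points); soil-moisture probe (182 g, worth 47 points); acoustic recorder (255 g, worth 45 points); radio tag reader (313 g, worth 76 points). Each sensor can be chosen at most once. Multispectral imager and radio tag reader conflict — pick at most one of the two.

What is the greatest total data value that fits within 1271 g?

360

Greedy by ratio would take magnetometer + humidity probe + anemometer + GPS-RTK module + soil-moisture probe: 1205 g used, total 351.
Replace anemometer and soil-moisture probe with radio tag reader: the trade gains 9 net, giving 360 at 1266 g.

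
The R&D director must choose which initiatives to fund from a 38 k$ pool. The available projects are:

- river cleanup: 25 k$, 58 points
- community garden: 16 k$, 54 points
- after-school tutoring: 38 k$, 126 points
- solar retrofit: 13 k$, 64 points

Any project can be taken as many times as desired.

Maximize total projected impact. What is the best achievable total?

128

Best packing: 2×solar retrofit — 26 k$, 128 total.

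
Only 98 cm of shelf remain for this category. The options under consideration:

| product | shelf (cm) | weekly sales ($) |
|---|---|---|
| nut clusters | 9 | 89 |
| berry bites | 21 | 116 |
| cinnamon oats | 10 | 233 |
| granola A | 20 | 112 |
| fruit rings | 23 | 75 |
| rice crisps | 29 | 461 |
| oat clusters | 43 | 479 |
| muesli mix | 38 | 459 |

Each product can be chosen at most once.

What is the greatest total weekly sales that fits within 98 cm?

Density check — cinnamon oats 23.30, rice crisps 15.90, muesli mix 12.08, oat clusters 11.14 are the best per cm.
The ratio heuristic lands on nut clusters + cinnamon oats + rice crisps + muesli mix (1242) but leaves 12 cm idle.
The 9 cm tied up in nut clusters is better spent on berry bites — total rises to 1269 (98 cm).
Runner-up cinnamon oats + granola A + rice crisps + muesli mix tops out at 1265.

1269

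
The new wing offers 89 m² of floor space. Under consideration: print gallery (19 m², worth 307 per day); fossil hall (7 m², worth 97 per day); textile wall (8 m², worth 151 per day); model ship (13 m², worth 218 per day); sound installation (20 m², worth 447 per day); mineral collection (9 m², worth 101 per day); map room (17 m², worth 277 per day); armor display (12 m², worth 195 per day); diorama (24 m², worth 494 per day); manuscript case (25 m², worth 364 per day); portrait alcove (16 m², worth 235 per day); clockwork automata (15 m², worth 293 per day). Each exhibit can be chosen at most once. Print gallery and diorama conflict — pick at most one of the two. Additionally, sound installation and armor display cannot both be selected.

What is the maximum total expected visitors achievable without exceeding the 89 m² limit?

Density check — sound installation 22.35, diorama 20.58, clockwork automata 19.53, textile wall 18.88 are the best per m².
Greedy by ratio would take fossil hall + textile wall + model ship + sound installation + diorama + clockwork automata: 87 m² used, total 1700.
Replace fossil hall and textile wall with map room: the trade gains 29 net, giving 1729 at 89 m².
Runner-up textile wall + model ship + sound installation + mineral collection + diorama + clockwork automata tops out at 1704.

1729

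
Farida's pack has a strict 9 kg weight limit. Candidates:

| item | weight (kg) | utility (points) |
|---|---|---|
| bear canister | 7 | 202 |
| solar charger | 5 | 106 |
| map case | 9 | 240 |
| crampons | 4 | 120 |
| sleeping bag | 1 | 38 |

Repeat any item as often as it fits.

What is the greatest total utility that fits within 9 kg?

The ratio ordering already packs tightly: 9×sleeping bag, 9 kg, 342.
That's the maximum — no swap from here does better than 342.

342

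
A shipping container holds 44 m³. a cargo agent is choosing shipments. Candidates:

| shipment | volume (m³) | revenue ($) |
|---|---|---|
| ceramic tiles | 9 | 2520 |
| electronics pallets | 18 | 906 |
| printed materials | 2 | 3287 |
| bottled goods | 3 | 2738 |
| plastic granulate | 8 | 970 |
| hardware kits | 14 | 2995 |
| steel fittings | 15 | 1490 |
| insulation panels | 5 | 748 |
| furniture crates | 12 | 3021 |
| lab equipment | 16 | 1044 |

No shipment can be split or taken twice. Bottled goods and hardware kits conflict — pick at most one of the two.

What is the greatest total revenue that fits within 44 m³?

13284

Taking ceramic tiles + printed materials + bottled goods + plastic granulate + insulation panels + furniture crates: 39 m³ used, 13284 in revenue.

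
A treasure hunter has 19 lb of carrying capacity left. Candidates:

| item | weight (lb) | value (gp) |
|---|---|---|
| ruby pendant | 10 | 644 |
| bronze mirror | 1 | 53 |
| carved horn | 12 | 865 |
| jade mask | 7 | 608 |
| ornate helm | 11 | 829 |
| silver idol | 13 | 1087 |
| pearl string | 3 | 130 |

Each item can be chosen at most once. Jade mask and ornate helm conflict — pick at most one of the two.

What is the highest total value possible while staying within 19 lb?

1473

Best packing: carved horn + jade mask — 19 lb, 1473 total.
No other feasible combination exceeds 1473.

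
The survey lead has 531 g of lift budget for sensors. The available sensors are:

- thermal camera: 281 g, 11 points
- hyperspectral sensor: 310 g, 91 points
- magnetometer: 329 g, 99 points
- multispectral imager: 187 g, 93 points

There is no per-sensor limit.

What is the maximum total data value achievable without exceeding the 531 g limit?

Density check — multispectral imager 0.50, magnetometer 0.30, hyperspectral sensor 0.29 are the best per g.
Filling by ratio: 2×multispectral imager for 186, with 157 g left unused.
The 187 g tied up in multispectral imager is better spent on magnetometer — total rises to 192 (516 g).
Every other selection either busts 531 g or fails to beat 192.

192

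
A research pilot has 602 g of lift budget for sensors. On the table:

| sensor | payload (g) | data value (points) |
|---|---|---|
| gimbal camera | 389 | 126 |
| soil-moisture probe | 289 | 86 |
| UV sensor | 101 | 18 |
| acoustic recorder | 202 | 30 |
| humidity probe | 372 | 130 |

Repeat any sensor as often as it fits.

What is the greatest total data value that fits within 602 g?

172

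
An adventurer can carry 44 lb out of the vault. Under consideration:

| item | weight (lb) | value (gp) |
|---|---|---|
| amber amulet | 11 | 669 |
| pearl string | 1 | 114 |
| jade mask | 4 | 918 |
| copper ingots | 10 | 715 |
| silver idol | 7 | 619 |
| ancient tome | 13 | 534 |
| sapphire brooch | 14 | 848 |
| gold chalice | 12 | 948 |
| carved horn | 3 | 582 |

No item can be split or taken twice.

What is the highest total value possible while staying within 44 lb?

A density-first pass picks pearl string + jade mask + copper ingots + silver idol + gold chalice + carved horn — 3896 at 37 lb.
Dropping silver idol frees 7 lb; slotting in sapphire brooch (14 lb) lifts the total to 4125 at 44 lb.

4125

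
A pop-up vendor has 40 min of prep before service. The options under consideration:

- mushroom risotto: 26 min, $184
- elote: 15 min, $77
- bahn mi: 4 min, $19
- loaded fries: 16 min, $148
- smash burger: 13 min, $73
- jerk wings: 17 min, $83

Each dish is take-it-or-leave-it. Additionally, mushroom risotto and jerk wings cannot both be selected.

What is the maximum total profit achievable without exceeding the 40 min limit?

A density-first pass picks bahn mi + loaded fries + smash burger — 240 at 33 min.
Replace bahn mi and loaded fries with mushroom risotto: the trade gains 17 net, giving 257 at 39 min.
The closest alternative, bahn mi + loaded fries + jerk wings, reaches only 250.

257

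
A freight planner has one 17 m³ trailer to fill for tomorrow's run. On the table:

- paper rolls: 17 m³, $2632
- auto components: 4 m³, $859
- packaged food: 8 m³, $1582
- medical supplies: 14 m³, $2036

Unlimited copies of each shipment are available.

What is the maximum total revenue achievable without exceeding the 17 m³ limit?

3436

Taking 4×auto components: 16 m³ used, 3436 in revenue.
No other feasible combination exceeds 3436.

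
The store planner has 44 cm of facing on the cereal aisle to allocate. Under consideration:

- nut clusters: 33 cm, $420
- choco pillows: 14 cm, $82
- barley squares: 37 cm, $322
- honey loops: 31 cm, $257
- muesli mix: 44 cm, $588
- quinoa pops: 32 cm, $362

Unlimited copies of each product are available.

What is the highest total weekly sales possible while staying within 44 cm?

588

Best packing: muesli mix — 44 cm, 588 total.
That's the maximum — no swap from here does better than 588.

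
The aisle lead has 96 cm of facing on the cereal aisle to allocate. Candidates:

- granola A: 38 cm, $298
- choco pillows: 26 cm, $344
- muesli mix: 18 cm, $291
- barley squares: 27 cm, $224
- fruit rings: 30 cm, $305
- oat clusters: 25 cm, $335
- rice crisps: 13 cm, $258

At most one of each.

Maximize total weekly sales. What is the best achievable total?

1242

Density check — rice crisps 19.85, muesli mix 16.17, oat clusters 13.40 are the best per cm.
Taking the top-ratio products first gives choco pillows + muesli mix + oat clusters + rice crisps for 1228 (82 cm).
The 18 cm tied up in muesli mix is better spent on fruit rings — total rises to 1242 (94 cm).
An exhaustive check of the 128 subsets confirms 1242.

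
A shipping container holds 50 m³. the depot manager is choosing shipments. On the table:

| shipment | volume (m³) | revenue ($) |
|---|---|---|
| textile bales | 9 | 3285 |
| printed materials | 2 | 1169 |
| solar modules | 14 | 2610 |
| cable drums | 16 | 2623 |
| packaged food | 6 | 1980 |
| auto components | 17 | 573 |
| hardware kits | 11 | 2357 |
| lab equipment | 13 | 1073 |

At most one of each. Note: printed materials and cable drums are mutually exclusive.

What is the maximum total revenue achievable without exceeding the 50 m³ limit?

11401

Ranking by ratio (revenue/m³): printed materials 584.50, textile bales 365.00, packaged food 330.00, hardware kits 214.27.
Textile bales + printed materials + solar modules + packaged food + hardware kits uses 42 of the 50 m³ and totals 11401.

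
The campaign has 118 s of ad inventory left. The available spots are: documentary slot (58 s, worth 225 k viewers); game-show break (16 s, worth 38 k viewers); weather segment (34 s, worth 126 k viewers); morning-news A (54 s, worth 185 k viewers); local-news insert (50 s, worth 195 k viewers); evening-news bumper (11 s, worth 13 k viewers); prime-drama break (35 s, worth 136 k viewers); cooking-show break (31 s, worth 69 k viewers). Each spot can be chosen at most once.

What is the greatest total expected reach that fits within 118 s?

Ranking by ratio (expected reach/s): local-news insert 3.90, prime-drama break 3.89, documentary slot 3.88.
Filling by ratio: game-show break + local-news insert + evening-news bumper + prime-drama break for 382, with 6 s left unused.
The 62 s tied up in game-show break and evening-news bumper and prime-drama break is better spent on documentary slot — total rises to 420 (108 s).
Every other selection either busts 118 s or fails to beat 420.

420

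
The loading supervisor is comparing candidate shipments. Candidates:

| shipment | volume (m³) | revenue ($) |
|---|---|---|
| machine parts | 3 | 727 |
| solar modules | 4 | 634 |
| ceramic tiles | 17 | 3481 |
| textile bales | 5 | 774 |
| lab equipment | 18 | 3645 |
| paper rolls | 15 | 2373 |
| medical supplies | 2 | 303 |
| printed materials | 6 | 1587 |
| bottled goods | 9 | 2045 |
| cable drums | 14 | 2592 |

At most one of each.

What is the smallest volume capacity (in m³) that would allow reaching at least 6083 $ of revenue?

28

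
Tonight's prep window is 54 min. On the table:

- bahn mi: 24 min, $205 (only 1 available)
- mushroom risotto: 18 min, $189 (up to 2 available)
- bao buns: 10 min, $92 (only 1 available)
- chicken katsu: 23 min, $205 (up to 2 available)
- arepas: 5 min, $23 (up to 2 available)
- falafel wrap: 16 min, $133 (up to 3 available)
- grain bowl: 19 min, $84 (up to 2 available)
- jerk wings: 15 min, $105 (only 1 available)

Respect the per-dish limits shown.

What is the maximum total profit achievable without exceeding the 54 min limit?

Taking the top-ratio dishes first gives 2×mushroom risotto + bao buns + arepas for 493 (51 min).
Dropping bao buns and arepas frees 15 min; slotting in falafel wrap (16 min) lifts the total to 511 at 52 min.
The spare 2 min is too small for any remaining dish, and no exchange beats 511.

511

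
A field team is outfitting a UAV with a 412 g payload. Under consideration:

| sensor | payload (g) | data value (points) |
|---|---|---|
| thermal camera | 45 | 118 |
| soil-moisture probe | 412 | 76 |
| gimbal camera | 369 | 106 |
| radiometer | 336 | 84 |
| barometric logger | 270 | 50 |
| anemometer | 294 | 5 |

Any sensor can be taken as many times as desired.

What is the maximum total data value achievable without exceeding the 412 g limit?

Ranking by ratio (data value/g): thermal camera 2.62, gimbal camera 0.29, radiometer 0.25, barometric logger 0.19.
Best packing: 9×thermal camera — 405 g, 1062 total.

1062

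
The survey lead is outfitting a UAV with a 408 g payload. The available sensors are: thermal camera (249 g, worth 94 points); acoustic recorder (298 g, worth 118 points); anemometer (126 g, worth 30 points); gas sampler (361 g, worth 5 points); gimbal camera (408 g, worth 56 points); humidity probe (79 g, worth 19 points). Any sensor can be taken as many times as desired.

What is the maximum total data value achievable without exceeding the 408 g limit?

Best packing: acoustic recorder + humidity probe — 377 g, 137 total.

137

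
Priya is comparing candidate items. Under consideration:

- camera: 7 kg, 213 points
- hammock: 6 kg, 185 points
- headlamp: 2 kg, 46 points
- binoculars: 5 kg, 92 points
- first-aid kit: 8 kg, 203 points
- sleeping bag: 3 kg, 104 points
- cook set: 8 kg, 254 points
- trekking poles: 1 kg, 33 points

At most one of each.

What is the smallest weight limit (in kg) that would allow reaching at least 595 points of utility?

Look for the lowest-weight combination reaching 595.
camera + sleeping bag + cook set + trekking poles reaches 604 using 19 kg.
Below 19 kg the best achievable stays under 595.

19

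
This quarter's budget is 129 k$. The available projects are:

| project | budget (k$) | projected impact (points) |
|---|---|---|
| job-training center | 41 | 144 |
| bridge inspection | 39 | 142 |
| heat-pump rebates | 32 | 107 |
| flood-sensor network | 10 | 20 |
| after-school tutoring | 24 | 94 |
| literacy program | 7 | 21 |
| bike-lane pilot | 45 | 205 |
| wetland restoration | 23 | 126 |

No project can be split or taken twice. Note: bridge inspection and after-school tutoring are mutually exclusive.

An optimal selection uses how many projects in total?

The maximum projected impact within 129 k$ is 532.
One optimal bundle: heat-pump rebates + after-school tutoring + bike-lane pilot + wetland restoration (124 k$).
Any selection reaching 532 contains exactly 4 projects.

4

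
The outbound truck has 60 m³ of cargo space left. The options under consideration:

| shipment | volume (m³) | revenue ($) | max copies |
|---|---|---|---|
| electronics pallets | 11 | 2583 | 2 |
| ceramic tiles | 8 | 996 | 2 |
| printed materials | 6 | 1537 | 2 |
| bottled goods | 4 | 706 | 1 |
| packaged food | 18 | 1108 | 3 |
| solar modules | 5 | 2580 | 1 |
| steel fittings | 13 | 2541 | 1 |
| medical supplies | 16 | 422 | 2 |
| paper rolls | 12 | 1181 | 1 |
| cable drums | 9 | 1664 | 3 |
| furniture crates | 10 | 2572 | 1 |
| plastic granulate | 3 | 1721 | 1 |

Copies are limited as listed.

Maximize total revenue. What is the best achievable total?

16117

Ranking by ratio (revenue/m³): plastic granulate 573.67, solar modules 516.00, furniture crates 257.20.
The ratio heuristic lands on 2×electronics pallets + 2×printed materials + bottled goods + solar modules + furniture crates + plastic granulate (15819) but leaves 4 m³ idle.
Dropping printed materials and bottled goods frees 10 m³; slotting in steel fittings (13 m³) lifts the total to 16117 at 59 m³.
Every other selection either busts 60 m³ or exceeds an availability limit or fails to beat 16117.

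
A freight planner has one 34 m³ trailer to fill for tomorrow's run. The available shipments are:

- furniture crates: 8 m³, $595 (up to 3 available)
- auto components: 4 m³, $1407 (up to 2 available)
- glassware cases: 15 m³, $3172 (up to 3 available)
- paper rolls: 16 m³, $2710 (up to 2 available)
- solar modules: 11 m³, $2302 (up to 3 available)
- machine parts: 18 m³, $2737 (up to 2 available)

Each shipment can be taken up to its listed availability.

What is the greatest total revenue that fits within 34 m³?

8288

Best packing: 2×auto components + glassware cases + solar modules — 34 m³, 8288 total.
That's the maximum — no swap from here does better than 8288.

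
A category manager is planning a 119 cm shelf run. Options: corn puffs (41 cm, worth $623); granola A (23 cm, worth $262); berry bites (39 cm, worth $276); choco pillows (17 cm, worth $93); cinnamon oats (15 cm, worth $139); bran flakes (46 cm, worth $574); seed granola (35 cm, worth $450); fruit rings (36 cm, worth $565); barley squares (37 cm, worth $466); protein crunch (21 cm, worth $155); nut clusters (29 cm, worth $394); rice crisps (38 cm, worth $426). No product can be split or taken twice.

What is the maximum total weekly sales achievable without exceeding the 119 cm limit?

1654

The ratio heuristic lands on corn puffs + fruit rings + nut clusters (1582) but leaves 13 cm idle.
Dropping nut clusters frees 29 cm; slotting in barley squares (37 cm) lifts the total to 1654 at 114 cm.
Runner-up corn puffs + seed granola + fruit rings tops out at 1638.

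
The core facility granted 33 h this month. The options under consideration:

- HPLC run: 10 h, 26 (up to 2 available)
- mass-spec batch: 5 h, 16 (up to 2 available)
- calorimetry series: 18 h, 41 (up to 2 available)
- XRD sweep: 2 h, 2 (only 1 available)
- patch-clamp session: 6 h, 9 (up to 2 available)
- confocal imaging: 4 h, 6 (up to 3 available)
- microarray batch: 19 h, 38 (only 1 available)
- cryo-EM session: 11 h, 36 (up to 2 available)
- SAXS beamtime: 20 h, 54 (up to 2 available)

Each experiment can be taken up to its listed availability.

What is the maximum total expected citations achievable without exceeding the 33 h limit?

104

The ratio ordering already packs tightly: 2×mass-spec batch + 2×cryo-EM session, 32 h, 104.
Every other selection either busts 33 h or exceeds an availability limit or fails to beat 104.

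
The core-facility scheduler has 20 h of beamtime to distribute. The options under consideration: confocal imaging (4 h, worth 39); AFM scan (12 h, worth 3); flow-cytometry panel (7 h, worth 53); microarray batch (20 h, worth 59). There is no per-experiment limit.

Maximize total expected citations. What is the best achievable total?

By expected citations per h: confocal imaging 9.75, flow-cytometry panel 7.57, microarray batch 2.95, AFM scan 0.25 lead.
Taking 5×confocal imaging: 20 h used, 195 in expected citations.
That's the maximum — no swap from here does better than 195.

195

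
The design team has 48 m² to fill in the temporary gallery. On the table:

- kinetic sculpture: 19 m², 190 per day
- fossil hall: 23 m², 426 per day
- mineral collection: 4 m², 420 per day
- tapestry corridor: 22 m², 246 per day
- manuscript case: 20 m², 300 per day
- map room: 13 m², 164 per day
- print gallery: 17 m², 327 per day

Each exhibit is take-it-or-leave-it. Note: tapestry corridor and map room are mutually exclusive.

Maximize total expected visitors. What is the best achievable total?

By expected visitors per m²: mineral collection 105.00, print gallery 19.24, fossil hall 18.52, manuscript case 15.00 lead.
The ratio ordering already packs tightly: fossil hall + mineral collection + print gallery, 44 m², 1173.
Next best is fossil hall + mineral collection + manuscript case at 1146 (47 m²) — short by 27.

1173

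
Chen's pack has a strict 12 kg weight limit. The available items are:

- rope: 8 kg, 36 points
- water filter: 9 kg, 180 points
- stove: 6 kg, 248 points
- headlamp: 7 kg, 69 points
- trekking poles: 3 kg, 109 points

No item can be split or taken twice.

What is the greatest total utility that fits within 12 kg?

357

The ratio ordering already packs tightly: stove + trekking poles, 9 kg, 357.
The closest alternative, water filter + trekking poles, reaches only 289.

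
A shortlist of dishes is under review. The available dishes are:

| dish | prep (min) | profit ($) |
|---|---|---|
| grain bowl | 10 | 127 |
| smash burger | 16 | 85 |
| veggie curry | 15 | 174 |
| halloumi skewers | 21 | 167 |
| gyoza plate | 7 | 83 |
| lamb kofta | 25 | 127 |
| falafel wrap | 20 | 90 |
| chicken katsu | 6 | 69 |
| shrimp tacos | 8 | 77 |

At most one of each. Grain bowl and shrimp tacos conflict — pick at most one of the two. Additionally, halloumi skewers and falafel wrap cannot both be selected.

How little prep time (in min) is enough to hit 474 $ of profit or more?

49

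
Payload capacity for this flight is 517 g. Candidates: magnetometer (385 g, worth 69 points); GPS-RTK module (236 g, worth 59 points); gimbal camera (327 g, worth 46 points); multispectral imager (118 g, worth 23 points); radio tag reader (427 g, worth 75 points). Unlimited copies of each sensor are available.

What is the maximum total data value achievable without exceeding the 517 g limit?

By data value per g: GPS-RTK module 0.25, multispectral imager 0.19, magnetometer 0.18, radio tag reader 0.18 lead.
Taking 2×GPS-RTK module: 472 g used, 118 in data value.
That's the maximum — no swap from here does better than 118.

118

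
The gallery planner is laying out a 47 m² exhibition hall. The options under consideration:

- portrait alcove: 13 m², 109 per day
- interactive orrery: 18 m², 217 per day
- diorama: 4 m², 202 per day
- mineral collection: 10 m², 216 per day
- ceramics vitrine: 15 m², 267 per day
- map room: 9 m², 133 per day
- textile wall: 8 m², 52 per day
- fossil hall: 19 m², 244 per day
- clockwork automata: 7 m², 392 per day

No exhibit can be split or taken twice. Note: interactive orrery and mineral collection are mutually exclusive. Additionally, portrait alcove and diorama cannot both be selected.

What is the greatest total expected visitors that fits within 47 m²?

1210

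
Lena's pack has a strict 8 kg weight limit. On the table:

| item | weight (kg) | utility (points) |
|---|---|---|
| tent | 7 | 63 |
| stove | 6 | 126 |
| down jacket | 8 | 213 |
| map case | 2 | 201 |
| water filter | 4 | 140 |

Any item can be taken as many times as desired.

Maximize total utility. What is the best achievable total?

804

Taking 4×map case: 8 kg used, 804 in utility.
That's the maximum — no swap from here does better than 804.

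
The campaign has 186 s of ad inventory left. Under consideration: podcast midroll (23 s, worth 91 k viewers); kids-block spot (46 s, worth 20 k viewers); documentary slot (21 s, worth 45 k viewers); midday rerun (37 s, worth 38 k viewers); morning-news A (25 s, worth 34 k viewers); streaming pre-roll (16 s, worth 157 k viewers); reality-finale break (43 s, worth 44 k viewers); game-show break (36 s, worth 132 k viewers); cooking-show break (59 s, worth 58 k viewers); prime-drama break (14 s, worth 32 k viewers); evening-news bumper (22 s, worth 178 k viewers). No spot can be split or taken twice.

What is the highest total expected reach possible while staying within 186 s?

A density-first pass picks podcast midroll + documentary slot + morning-news A + streaming pre-roll + game-show break + prime-drama break + evening-news bumper — 669 at 157 s.
Dropping prime-drama break frees 14 s; slotting in reality-finale break (43 s) lifts the total to 681 at 186 s.

681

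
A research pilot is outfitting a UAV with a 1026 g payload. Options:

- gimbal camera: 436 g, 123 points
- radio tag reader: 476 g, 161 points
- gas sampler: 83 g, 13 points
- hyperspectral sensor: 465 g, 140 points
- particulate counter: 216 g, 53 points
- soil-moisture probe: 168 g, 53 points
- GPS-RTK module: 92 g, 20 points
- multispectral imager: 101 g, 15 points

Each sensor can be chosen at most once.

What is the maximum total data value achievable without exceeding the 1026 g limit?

314

Greedy by ratio would take radio tag reader + particulate counter + soil-moisture probe + GPS-RTK module: 952 g used, total 287.
Using the slack differently, radio tag reader + gas sampler + hyperspectral sensor comes to 314 at 1024 g.
The spare 2 g is too small for any remaining sensor, and no exchange beats 314.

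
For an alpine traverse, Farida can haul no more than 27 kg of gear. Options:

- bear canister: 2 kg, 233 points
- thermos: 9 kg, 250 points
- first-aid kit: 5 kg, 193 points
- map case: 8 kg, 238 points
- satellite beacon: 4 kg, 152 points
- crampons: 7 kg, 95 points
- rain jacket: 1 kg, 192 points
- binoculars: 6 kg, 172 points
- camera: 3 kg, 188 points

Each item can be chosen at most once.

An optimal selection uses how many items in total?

The maximum utility within 27 kg is 1253.
For example bear canister + thermos + map case + satellite beacon + rain jacket + camera achieves it, using 27 kg.
Every optimal selection uses 6 items.

6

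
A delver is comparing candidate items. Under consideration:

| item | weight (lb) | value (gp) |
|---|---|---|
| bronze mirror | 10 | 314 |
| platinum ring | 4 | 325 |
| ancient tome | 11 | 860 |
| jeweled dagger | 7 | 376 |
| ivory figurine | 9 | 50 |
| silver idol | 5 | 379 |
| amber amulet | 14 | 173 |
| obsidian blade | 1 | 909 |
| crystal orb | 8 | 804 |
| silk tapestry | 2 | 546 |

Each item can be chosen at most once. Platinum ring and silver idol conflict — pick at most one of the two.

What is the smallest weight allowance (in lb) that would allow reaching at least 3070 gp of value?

Need the lightest bundle worth ≥ 3070.
Taking ancient tome + obsidian blade + crystal orb + silk tapestry gives 3119 (≥ 3070) for 22 lb.
No combination under 22 lb hits 3070.

22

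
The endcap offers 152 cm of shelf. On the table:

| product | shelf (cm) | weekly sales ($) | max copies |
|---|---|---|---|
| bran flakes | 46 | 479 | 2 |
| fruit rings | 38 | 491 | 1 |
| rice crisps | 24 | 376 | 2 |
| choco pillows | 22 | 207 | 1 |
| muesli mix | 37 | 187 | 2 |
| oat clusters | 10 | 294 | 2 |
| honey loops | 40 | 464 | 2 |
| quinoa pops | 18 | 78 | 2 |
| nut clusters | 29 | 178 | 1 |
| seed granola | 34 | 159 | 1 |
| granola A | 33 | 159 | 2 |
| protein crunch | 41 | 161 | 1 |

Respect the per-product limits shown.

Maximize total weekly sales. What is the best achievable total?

Filling by ratio: fruit rings + 2×rice crisps + 2×oat clusters + honey loops for 2295, with 6 cm left unused.
Dropping honey loops frees 40 cm; slotting in bran flakes (46 cm) lifts the total to 2310 at 152 cm.
Every other selection either busts 152 cm or exceeds an availability limit or fails to beat 2310.

2310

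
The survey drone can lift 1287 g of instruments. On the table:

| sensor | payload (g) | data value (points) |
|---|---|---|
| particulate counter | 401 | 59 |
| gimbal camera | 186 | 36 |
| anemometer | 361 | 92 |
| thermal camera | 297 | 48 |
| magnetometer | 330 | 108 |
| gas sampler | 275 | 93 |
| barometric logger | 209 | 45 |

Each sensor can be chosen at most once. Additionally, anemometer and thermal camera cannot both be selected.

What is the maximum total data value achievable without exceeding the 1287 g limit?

Ranking by ratio (data value/g): gas sampler 0.34, magnetometer 0.33, anemometer 0.25.
Taking anemometer + magnetometer + gas sampler + barometric logger: 1175 g used, 338 in data value.
No other feasible combination exceeds 338.

338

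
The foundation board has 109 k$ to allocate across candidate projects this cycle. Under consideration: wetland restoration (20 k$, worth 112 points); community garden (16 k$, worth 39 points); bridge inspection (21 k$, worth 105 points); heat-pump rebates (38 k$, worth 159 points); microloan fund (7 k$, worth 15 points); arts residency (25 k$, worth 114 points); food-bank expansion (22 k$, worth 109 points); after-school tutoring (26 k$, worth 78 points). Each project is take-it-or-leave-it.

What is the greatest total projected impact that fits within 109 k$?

A density-first pass picks wetland restoration + community garden + bridge inspection + arts residency + food-bank expansion — 479 at 104 k$.
Replace community garden and arts residency with heat-pump rebates + microloan fund: the trade gains 21 net, giving 500 at 108 k$.
No other feasible combination exceeds 500.

500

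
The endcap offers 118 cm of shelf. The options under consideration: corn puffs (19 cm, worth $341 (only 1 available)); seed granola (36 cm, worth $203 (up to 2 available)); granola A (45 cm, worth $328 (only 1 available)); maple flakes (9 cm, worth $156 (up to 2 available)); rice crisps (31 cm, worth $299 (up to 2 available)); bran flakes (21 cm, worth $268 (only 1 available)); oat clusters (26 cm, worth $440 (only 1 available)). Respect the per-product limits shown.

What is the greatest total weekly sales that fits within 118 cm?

Ranking by ratio (weekly sales/cm): corn puffs 17.95, maple flakes 17.33, oat clusters 16.92, bran flakes 12.76.
Best packing: corn puffs + 2×maple flakes + rice crisps + bran flakes + oat clusters — 115 cm, 1660 total.
No other feasible combination exceeds 1660.

1660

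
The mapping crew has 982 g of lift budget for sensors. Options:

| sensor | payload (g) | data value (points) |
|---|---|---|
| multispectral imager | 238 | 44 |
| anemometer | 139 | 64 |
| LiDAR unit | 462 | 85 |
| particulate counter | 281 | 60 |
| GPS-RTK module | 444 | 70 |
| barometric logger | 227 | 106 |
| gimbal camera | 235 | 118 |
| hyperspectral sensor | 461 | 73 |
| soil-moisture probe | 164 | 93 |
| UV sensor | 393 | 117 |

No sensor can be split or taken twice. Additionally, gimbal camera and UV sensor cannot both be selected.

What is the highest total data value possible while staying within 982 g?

Best packing: anemometer + barometric logger + gimbal camera + soil-moisture probe — 765 g, 381 total.
Runner-up anemometer + barometric logger + soil-moisture probe + UV sensor tops out at 380.

381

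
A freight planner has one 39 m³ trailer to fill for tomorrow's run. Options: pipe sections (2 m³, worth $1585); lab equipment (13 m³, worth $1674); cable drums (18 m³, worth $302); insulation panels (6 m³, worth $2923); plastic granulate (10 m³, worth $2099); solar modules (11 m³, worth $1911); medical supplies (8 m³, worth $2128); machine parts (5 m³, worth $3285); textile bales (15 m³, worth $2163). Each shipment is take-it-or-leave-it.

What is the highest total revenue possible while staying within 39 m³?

A density-first pass picks pipe sections + insulation panels + plastic granulate + medical supplies + machine parts — 12020 at 31 m³.
The 10 m³ tied up in plastic granulate is better spent on textile bales — total rises to 12084 (36 m³).

12084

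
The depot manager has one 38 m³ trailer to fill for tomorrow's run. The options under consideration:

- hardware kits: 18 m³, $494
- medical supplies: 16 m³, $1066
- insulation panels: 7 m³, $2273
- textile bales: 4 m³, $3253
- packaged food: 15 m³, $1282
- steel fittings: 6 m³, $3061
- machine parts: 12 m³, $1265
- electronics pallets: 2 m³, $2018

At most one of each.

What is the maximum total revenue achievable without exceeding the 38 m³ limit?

Greedy by ratio would take insulation panels + textile bales + steel fittings + machine parts + electronics pallets: 31 m³ used, total 11870.
The 12 m³ tied up in machine parts is better spent on packaged food — total rises to 11887 (34 m³).
That's the maximum — no swap from here does better than 11887.

11887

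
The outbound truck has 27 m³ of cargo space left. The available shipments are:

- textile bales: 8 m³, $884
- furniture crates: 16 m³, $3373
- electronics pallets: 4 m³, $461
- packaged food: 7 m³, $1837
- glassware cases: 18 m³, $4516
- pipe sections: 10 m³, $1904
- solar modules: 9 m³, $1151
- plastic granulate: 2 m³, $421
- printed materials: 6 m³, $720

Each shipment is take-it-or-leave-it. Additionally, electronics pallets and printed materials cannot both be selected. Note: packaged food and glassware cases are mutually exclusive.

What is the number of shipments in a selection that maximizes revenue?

3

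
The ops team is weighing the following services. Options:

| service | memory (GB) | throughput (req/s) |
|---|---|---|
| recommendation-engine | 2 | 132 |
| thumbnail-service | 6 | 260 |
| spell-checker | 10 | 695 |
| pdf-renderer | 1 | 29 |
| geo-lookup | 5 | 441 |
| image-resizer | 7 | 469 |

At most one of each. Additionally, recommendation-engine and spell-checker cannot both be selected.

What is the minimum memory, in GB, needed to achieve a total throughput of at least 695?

Minimise GB subject to total throughput ≥ 695.
Taking spell-checker gives 695 (≥ 695) for 10 GB.
Any bundle with less than 10 GB falls short of 695.

10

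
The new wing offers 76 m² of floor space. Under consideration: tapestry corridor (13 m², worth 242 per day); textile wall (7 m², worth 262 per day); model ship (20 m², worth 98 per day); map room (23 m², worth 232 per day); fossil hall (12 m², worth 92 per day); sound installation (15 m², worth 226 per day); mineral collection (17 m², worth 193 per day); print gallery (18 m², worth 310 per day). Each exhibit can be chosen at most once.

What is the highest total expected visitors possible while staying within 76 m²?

1272

The ratio heuristic lands on tapestry corridor + textile wall + sound installation + mineral collection + print gallery (1233) but leaves 6 m² idle.
Replace mineral collection with map room: the trade gains 39 net, giving 1272 at 76 m².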